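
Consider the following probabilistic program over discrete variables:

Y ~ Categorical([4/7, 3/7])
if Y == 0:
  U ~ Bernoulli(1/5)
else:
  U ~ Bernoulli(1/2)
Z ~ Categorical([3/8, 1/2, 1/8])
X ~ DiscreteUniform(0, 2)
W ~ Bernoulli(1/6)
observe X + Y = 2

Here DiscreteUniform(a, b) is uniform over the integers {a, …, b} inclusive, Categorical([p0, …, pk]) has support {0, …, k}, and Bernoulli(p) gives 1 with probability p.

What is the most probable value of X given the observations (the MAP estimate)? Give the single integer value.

argmax_v P(X = v | obs) = 2

Enumerate traces; 24 have nonzero weight after conditioning:
  (Y=0, U=0, Z=0, X=2, W=0) weight 1/21
  (Y=0, U=0, Z=0, X=2, W=1) weight 1/105
  (Y=0, U=0, Z=1, X=2, W=0) weight 4/63
  (Y=0, U=0, Z=1, X=2, W=1) weight 4/315
  (Y=0, U=0, Z=2, X=2, W=0) weight 1/63
  (Y=0, U=0, Z=2, X=2, W=1) weight 1/315
  (Y=0, U=1, Z=0, X=2, W=0) weight 1/84
  (Y=0, U=1, Z=0, X=2, W=1) weight 1/420
  (Y=1, U=0, Z=0, X=1, W=0) weight 5/224
  … 15 more
Group by X:
  weight(X=1) = 1/7
  weight(X=2) = 4/21
Total weight = 1/7 + 4/21 = 1/3
P(X=1 | obs) = 1/7 / 1/3 = 3/7
P(X=2 | obs) = 4/21 / 1/3 = 4/7
argmax = 2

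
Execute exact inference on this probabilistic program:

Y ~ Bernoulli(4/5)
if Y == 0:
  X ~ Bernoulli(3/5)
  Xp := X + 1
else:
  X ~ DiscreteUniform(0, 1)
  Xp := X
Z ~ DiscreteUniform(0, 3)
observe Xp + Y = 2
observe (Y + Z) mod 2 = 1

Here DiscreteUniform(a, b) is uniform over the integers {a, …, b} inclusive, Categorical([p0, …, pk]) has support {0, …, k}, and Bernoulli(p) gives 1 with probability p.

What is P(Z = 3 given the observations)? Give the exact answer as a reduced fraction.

Enumerate traces; 4 have nonzero weight after conditioning:
  (Y=0, X=1, Z=1) weight 3/100
  (Y=0, X=1, Z=3) weight 3/100
  (Y=1, X=1, Z=0) weight 1/10
  (Y=1, X=1, Z=2) weight 1/10
Group by Z:
  weight(Z=0) = 1/10
  weight(Z=1) = 3/100
  weight(Z=2) = 1/10
  weight(Z=3) = 3/100
Total weight = 1/10 + 3/100 + 1/10 + 3/100 = 13/50
P(Z=0 | obs) = 1/10 / 13/50 = 5/13
P(Z=1 | obs) = 3/100 / 13/50 = 3/26
P(Z=2 | obs) = 1/10 / 13/50 = 5/13
P(Z=3 | obs) = 3/100 / 13/50 = 3/26

P(Z = 3 | obs) = 3/26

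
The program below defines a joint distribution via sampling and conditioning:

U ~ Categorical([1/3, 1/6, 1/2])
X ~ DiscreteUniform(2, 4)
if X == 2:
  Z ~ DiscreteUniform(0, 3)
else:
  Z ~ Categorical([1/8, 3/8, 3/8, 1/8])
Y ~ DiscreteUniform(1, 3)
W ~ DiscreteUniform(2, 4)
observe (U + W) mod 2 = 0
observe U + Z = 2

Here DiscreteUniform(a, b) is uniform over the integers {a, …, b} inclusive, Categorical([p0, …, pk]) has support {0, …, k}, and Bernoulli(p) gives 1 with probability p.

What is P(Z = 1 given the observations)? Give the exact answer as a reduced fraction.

P(Z = 1 | obs) = 1/8

Enumerate traces; 45 have nonzero weight after conditioning:
  (U=0, X=2, Z=2, Y=1, W=2) weight 1/324
  (U=0, X=2, Z=2, Y=1, W=4) weight 1/324
  (U=0, X=2, Z=2, Y=2, W=2) weight 1/324
  (U=0, X=2, Z=2, Y=2, W=4) weight 1/324
  (U=0, X=2, Z=2, Y=3, W=2) weight 1/324
  (U=0, X=2, Z=2, Y=3, W=4) weight 1/324
  (U=0, X=3, Z=2, Y=1, W=2) weight 1/216
  (U=0, X=3, Z=2, Y=1, W=4) weight 1/216
  (U=1, X=2, Z=1, Y=1, W=3) weight 1/648
  (U=2, X=2, Z=0, Y=1, W=2) weight 1/216
  … 35 more
Group by Z:
  weight(Z=0) = 1/18
  weight(Z=1) = 1/54
  weight(Z=2) = 2/27
Total weight = 1/18 + 1/54 + 2/27 = 4/27
P(Z=0 | obs) = 1/18 / 4/27 = 3/8
P(Z=1 | obs) = 1/54 / 4/27 = 1/8
P(Z=2 | obs) = 2/27 / 4/27 = 1/2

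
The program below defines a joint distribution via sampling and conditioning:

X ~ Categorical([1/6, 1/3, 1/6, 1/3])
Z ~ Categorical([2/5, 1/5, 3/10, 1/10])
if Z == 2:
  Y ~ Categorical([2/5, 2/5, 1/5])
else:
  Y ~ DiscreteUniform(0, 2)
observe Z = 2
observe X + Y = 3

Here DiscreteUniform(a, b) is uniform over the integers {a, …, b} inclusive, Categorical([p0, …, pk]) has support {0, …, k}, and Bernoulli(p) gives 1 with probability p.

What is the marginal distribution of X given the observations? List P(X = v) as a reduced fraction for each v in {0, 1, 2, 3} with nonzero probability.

Enumerate traces; 3 have nonzero weight after conditioning:
  (X=1, Z=2, Y=2) weight 1/50
  (X=2, Z=2, Y=1) weight 1/50
  (X=3, Z=2, Y=0) weight 1/25
Group by X:
  weight(X=1) = 1/50
  weight(X=2) = 1/50
  weight(X=3) = 1/25
Total weight = 1/50 + 1/50 + 1/25 = 2/25
P(X=1 | obs) = 1/50 / 2/25 = 1/4
P(X=2 | obs) = 1/50 / 2/25 = 1/4
P(X=3 | obs) = 1/25 / 2/25 = 1/2

P(X=1) = 1/4, P(X=2) = 1/4, P(X=3) = 1/2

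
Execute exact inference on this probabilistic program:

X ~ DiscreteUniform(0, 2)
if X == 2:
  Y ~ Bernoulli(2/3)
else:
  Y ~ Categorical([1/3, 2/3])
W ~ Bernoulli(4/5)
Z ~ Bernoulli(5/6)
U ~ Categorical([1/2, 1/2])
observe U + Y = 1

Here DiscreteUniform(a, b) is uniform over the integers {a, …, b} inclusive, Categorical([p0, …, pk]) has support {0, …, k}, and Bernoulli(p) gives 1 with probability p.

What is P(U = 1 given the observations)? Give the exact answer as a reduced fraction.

Enumerate traces; 24 have nonzero weight after conditioning:
  (X=0, Y=0, W=0, Z=0, U=1) weight 1/540
  (X=0, Y=0, W=0, Z=1, U=1) weight 1/108
  (X=0, Y=0, W=1, Z=0, U=1) weight 1/135
  (X=0, Y=0, W=1, Z=1, U=1) weight 1/27
  (X=0, Y=1, W=0, Z=0, U=0) weight 1/270
  (X=0, Y=1, W=0, Z=1, U=0) weight 1/54
  (X=0, Y=1, W=1, Z=0, U=0) weight 2/135
  (X=0, Y=1, W=1, Z=1, U=0) weight 2/27
  … 16 more
Group by U:
  weight(U=0) = 1/3
  weight(U=1) = 1/6
Total weight = 1/3 + 1/6 = 1/2
P(U=0 | obs) = 1/3 / 1/2 = 2/3
P(U=1 | obs) = 1/6 / 1/2 = 1/3

P(U = 1 | obs) = 1/3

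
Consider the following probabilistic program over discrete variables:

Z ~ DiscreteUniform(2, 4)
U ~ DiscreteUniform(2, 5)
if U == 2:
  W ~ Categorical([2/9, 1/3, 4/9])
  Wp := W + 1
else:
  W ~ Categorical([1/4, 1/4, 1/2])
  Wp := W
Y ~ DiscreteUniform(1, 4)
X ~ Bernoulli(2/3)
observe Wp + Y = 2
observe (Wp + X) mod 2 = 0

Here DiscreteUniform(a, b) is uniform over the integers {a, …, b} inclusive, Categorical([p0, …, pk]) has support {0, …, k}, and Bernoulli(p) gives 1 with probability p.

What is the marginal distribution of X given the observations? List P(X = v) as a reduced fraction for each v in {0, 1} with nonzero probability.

P(X=0) = 27/97, P(X=1) = 70/97

Enumerate traces; 21 have nonzero weight after conditioning:
  (Z=2, U=2, W=0, Y=1, X=1) weight 1/324
  (Z=2, U=3, W=0, Y=2, X=0) weight 1/576
  (Z=2, U=3, W=1, Y=1, X=1) weight 1/288
  (Z=2, U=4, W=0, Y=2, X=0) weight 1/576
  (Z=2, U=4, W=1, Y=1, X=1) weight 1/288
  (Z=2, U=5, W=0, Y=2, X=0) weight 1/576
  (Z=2, U=5, W=1, Y=1, X=1) weight 1/288
  (Z=3, U=2, W=0, Y=1, X=1) weight 1/324
  … 13 more
Group by X:
  weight(X=0) = 1/64
  weight(X=1) = 35/864
Total weight = 1/64 + 35/864 = 97/1728
P(X=0 | obs) = 1/64 / 97/1728 = 27/97
P(X=1 | obs) = 35/864 / 97/1728 = 70/97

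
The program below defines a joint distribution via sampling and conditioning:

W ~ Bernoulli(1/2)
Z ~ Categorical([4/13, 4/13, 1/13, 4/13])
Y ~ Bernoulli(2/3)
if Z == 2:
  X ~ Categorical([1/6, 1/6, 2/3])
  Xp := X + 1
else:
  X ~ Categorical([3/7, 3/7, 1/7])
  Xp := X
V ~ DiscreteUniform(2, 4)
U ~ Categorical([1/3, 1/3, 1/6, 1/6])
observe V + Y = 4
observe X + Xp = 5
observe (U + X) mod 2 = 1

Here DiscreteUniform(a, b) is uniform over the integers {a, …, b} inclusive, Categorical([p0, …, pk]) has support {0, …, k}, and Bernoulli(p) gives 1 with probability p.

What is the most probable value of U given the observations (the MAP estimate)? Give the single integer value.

argmax_v P(U = v | obs) = 1

Enumerate traces; 8 have nonzero weight after conditioning:
  (W=0, Z=2, Y=0, X=2, V=4, U=1) weight 1/1053
  (W=0, Z=2, Y=0, X=2, V=4, U=3) weight 1/2106
  (W=0, Z=2, Y=1, X=2, V=3, U=1) weight 2/1053
  (W=0, Z=2, Y=1, X=2, V=3, U=3) weight 1/1053
  (W=1, Z=2, Y=0, X=2, V=4, U=1) weight 1/1053
  (W=1, Z=2, Y=0, X=2, V=4, U=3) weight 1/2106
  (W=1, Z=2, Y=1, X=2, V=3, U=1) weight 2/1053
  (W=1, Z=2, Y=1, X=2, V=3, U=3) weight 1/1053
Group by U:
  weight(U=1) = 2/351
  weight(U=3) = 1/351
Total weight = 2/351 + 1/351 = 1/117
P(U=1 | obs) = 2/351 / 1/117 = 2/3
P(U=3 | obs) = 1/351 / 1/117 = 1/3
argmax = 1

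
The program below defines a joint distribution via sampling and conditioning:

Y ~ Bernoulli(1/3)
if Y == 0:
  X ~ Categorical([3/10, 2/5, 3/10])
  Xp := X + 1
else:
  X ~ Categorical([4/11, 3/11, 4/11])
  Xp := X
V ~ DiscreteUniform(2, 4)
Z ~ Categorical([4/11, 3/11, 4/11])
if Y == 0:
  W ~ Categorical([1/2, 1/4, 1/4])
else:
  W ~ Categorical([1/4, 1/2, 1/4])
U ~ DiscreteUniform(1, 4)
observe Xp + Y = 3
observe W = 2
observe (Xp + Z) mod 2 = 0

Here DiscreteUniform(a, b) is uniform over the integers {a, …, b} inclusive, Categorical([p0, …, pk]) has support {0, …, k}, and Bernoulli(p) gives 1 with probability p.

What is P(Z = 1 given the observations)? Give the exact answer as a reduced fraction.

P(Z = 1 | obs) = 99/259

Enumerate traces; 36 have nonzero weight after conditioning:
  (Y=0, X=2, V=2, Z=1, W=2, U=1) weight 1/880
  (Y=0, X=2, V=2, Z=1, W=2, U=2) weight 1/880
  (Y=0, X=2, V=2, Z=1, W=2, U=3) weight 1/880
  (Y=0, X=2, V=2, Z=1, W=2, U=4) weight 1/880
  (Y=0, X=2, V=3, Z=1, W=2, U=1) weight 1/880
  (Y=0, X=2, V=3, Z=1, W=2, U=2) weight 1/880
  (Y=0, X=2, V=3, Z=1, W=2, U=3) weight 1/880
  (Y=0, X=2, V=3, Z=1, W=2, U=4) weight 1/880
  (Y=1, X=2, V=2, Z=0, W=2, U=1) weight 1/1089
  (Y=1, X=2, V=2, Z=2, W=2, U=1) weight 1/1089
  … 26 more
Group by Z:
  weight(Z=0) = 4/363
  weight(Z=1) = 3/220
  weight(Z=2) = 4/363
Total weight = 4/363 + 3/220 + 4/363 = 259/7260
P(Z=0 | obs) = 4/363 / 259/7260 = 80/259
P(Z=1 | obs) = 3/220 / 259/7260 = 99/259
P(Z=2 | obs) = 4/363 / 259/7260 = 80/259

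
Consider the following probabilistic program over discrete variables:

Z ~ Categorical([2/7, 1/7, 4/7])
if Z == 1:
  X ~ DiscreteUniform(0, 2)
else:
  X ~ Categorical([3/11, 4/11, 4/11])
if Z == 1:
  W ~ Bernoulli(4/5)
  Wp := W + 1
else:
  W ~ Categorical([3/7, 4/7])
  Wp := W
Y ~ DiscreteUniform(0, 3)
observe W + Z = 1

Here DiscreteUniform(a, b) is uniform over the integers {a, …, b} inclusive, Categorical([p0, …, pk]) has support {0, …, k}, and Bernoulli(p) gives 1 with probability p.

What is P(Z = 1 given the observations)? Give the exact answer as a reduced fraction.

Enumerate traces; 24 have nonzero weight after conditioning:
  (Z=0, X=0, W=1, Y=0) weight 6/539
  (Z=0, X=0, W=1, Y=1) weight 6/539
  (Z=0, X=0, W=1, Y=2) weight 6/539
  (Z=0, X=0, W=1, Y=3) weight 6/539
  (Z=0, X=1, W=1, Y=0) weight 8/539
  (Z=0, X=1, W=1, Y=1) weight 8/539
  (Z=0, X=1, W=1, Y=2) weight 8/539
  (Z=0, X=1, W=1, Y=3) weight 8/539
  (Z=1, X=0, W=0, Y=0) weight 1/420
  … 15 more
Group by Z:
  weight(Z=0) = 8/49
  weight(Z=1) = 1/35
Total weight = 8/49 + 1/35 = 47/245
P(Z=0 | obs) = 8/49 / 47/245 = 40/47
P(Z=1 | obs) = 1/35 / 47/245 = 7/47

P(Z = 1 | obs) = 7/47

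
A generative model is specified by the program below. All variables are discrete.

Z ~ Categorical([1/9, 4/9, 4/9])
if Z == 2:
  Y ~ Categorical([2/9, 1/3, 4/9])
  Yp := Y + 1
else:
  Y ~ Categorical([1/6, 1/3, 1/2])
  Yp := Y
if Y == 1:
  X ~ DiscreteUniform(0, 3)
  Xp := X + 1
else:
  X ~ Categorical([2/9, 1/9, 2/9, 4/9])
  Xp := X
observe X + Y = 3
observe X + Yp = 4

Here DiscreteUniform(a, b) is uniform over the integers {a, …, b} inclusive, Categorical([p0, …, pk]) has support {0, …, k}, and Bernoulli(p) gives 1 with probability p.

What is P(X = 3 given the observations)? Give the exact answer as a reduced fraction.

P(X = 3 | obs) = 32/75

Enumerate traces; 3 have nonzero weight after conditioning:
  (Z=2, Y=0, X=3) weight 32/729
  (Z=2, Y=1, X=2) weight 1/27
  (Z=2, Y=2, X=1) weight 16/729
Group by X:
  weight(X=1) = 16/729
  weight(X=2) = 1/27
  weight(X=3) = 32/729
Total weight = 16/729 + 1/27 + 32/729 = 25/243
P(X=1 | obs) = 16/729 / 25/243 = 16/75
P(X=2 | obs) = 1/27 / 25/243 = 9/25
P(X=3 | obs) = 32/729 / 25/243 = 32/75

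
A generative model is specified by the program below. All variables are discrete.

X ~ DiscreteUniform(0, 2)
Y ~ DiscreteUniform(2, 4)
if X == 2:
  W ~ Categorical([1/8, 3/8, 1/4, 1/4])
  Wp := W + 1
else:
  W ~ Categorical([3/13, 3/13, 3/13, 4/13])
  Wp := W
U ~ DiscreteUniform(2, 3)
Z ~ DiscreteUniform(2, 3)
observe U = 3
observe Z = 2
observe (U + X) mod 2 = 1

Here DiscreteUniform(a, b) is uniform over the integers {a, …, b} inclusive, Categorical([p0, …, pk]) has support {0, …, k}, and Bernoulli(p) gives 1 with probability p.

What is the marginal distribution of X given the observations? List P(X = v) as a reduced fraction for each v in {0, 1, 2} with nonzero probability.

Enumerate traces; 24 have nonzero weight after conditioning:
  (X=0, Y=2, W=0, U=3, Z=2) weight 1/156
  (X=0, Y=2, W=1, U=3, Z=2) weight 1/156
  (X=0, Y=2, W=2, U=3, Z=2) weight 1/156
  (X=0, Y=2, W=3, U=3, Z=2) weight 1/117
  (X=0, Y=3, W=0, U=3, Z=2) weight 1/156
  (X=0, Y=3, W=1, U=3, Z=2) weight 1/156
  (X=0, Y=3, W=2, U=3, Z=2) weight 1/156
  (X=0, Y=3, W=3, U=3, Z=2) weight 1/117
  (X=2, Y=2, W=0, U=3, Z=2) weight 1/288
  … 15 more
Group by X:
  weight(X=0) = 1/12
  weight(X=2) = 1/12
Total weight = 1/12 + 1/12 = 1/6
P(X=0 | obs) = 1/12 / 1/6 = 1/2
P(X=2 | obs) = 1/12 / 1/6 = 1/2

P(X=0) = 1/2, P(X=2) = 1/2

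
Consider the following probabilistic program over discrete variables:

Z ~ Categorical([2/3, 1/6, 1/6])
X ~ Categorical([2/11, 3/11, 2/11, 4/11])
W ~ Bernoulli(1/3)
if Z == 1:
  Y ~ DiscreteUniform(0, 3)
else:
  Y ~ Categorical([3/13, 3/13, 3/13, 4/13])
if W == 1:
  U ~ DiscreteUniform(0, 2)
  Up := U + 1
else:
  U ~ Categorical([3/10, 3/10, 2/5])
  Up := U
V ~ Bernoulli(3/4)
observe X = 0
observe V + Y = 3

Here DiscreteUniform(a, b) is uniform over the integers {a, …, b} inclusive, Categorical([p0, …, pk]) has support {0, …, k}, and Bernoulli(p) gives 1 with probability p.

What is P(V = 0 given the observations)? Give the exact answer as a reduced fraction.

Enumerate traces; 36 have nonzero weight after conditioning:
  (Z=0, X=0, W=0, Y=2, U=0, V=1) weight 3/715
  (Z=0, X=0, W=0, Y=2, U=1, V=1) weight 3/715
  (Z=0, X=0, W=0, Y=2, U=2, V=1) weight 4/715
  (Z=0, X=0, W=0, Y=3, U=0, V=0) weight 4/2145
  (Z=0, X=0, W=0, Y=3, U=1, V=0) weight 4/2145
  (Z=0, X=0, W=0, Y=3, U=2, V=0) weight 16/6435
  (Z=0, X=0, W=1, Y=2, U=0, V=1) weight 1/429
  (Z=0, X=0, W=1, Y=2, U=1, V=1) weight 1/429
  … 28 more
Group by V:
  weight(V=0) = 31/2288
  weight(V=1) = 73/2288
Total weight = 31/2288 + 73/2288 = 1/22
P(V=0 | obs) = 31/2288 / 1/22 = 31/104
P(V=1 | obs) = 73/2288 / 1/22 = 73/104

P(V = 0 | obs) = 31/104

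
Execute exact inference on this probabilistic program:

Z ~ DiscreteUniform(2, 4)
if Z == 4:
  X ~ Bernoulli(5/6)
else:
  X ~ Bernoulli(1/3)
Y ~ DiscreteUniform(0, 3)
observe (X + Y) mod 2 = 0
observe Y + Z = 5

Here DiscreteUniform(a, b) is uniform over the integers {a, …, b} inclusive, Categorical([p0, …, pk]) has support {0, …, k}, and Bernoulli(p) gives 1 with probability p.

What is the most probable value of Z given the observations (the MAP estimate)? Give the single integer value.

Enumerate traces; 3 have nonzero weight after conditioning:
  (Z=2, X=1, Y=3) weight 1/36
  (Z=3, X=0, Y=2) weight 1/18
  (Z=4, X=1, Y=1) weight 5/72
Group by Z:
  weight(Z=2) = 1/36
  weight(Z=3) = 1/18
  weight(Z=4) = 5/72
Total weight = 1/36 + 1/18 + 5/72 = 11/72
P(Z=2 | obs) = 1/36 / 11/72 = 2/11
P(Z=3 | obs) = 1/18 / 11/72 = 4/11
P(Z=4 | obs) = 5/72 / 11/72 = 5/11
argmax = 4

argmax_v P(Z = v | obs) = 4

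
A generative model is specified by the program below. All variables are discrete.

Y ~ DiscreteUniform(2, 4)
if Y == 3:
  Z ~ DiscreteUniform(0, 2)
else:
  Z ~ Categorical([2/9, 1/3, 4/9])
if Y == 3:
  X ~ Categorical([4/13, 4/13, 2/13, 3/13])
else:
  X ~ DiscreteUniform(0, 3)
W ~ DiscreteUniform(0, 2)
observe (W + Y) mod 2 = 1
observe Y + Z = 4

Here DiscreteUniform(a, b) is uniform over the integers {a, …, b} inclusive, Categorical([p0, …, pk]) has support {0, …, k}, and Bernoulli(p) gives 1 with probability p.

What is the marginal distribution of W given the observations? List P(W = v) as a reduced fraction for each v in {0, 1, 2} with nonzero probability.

P(W=0) = 1/4, P(W=1) = 1/2, P(W=2) = 1/4

Enumerate traces; 16 have nonzero weight after conditioning:
  (Y=2, Z=2, X=0, W=1) weight 1/81
  (Y=2, Z=2, X=1, W=1) weight 1/81
  (Y=2, Z=2, X=2, W=1) weight 1/81
  (Y=2, Z=2, X=3, W=1) weight 1/81
  (Y=3, Z=1, X=0, W=0) weight 4/351
  (Y=3, Z=1, X=0, W=2) weight 4/351
  (Y=3, Z=1, X=1, W=0) weight 4/351
  (Y=3, Z=1, X=1, W=2) weight 4/351
  … 8 more
Group by W:
  weight(W=0) = 1/27
  weight(W=1) = 2/27
  weight(W=2) = 1/27
Total weight = 1/27 + 2/27 + 1/27 = 4/27
P(W=0 | obs) = 1/27 / 4/27 = 1/4
P(W=1 | obs) = 2/27 / 4/27 = 1/2
P(W=2 | obs) = 1/27 / 4/27 = 1/4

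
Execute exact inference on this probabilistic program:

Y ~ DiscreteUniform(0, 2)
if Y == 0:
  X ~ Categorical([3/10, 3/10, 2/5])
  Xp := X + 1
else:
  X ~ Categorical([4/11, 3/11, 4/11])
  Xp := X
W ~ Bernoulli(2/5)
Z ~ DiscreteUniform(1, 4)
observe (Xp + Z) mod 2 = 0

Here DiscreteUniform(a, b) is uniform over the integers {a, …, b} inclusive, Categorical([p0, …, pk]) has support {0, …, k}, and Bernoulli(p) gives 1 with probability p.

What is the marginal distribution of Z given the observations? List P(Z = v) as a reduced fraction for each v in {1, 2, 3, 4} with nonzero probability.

Enumerate traces; 36 have nonzero weight after conditioning:
  (Y=0, X=0, W=0, Z=1) weight 3/200
  (Y=0, X=0, W=0, Z=3) weight 3/200
  (Y=0, X=0, W=1, Z=1) weight 1/100
  (Y=0, X=0, W=1, Z=3) weight 1/100
  (Y=0, X=1, W=0, Z=2) weight 3/200
  (Y=0, X=1, W=0, Z=4) weight 3/200
  (Y=0, X=1, W=1, Z=2) weight 1/100
  (Y=0, X=1, W=1, Z=4) weight 1/100
  … 28 more
Group by Z:
  weight(Z=1) = 137/1320
  weight(Z=2) = 193/1320
  weight(Z=3) = 137/1320
  weight(Z=4) = 193/1320
Total weight = 137/1320 + 193/1320 + 137/1320 + 193/1320 = 1/2
P(Z=1 | obs) = 137/1320 / 1/2 = 137/660
P(Z=2 | obs) = 193/1320 / 1/2 = 193/660
P(Z=3 | obs) = 137/1320 / 1/2 = 137/660
P(Z=4 | obs) = 193/1320 / 1/2 = 193/660

P(Z=1) = 137/660, P(Z=2) = 193/660, P(Z=3) = 137/660, P(Z=4) = 193/660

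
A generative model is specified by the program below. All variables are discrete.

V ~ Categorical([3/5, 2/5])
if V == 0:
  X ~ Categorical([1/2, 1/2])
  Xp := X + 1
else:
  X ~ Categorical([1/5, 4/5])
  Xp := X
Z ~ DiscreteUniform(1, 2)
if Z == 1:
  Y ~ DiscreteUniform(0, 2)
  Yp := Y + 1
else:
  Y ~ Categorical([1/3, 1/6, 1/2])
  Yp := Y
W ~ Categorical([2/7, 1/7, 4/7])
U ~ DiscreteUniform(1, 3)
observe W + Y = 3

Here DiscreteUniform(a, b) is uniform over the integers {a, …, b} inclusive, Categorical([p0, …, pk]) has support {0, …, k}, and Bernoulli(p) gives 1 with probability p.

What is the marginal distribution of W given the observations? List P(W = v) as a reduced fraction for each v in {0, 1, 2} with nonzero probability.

Enumerate traces; 48 have nonzero weight after conditioning:
  (V=0, X=0, Z=1, Y=1, W=2, U=1) weight 1/105
  (V=0, X=0, Z=1, Y=1, W=2, U=2) weight 1/105
  (V=0, X=0, Z=1, Y=1, W=2, U=3) weight 1/105
  (V=0, X=0, Z=1, Y=2, W=1, U=1) weight 1/420
  (V=0, X=0, Z=1, Y=2, W=1, U=2) weight 1/420
  (V=0, X=0, Z=1, Y=2, W=1, U=3) weight 1/420
  (V=0, X=0, Z=2, Y=1, W=2, U=1) weight 1/210
  (V=0, X=0, Z=2, Y=1, W=2, U=2) weight 1/210
  … 40 more
Group by W:
  weight(W=1) = 5/84
  weight(W=2) = 1/7
Total weight = 5/84 + 1/7 = 17/84
P(W=1 | obs) = 5/84 / 17/84 = 5/17
P(W=2 | obs) = 1/7 / 17/84 = 12/17

P(W=1) = 5/17, P(W=2) = 12/17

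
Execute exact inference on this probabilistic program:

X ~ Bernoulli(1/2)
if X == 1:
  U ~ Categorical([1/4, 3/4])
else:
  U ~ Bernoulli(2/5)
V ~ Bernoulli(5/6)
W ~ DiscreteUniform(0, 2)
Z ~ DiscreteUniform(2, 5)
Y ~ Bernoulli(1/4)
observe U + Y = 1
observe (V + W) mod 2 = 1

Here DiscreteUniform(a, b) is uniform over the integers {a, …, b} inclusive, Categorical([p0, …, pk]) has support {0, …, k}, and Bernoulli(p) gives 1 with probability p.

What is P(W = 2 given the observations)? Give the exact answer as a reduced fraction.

P(W = 2 | obs) = 5/11

Enumerate traces; 48 have nonzero weight after conditioning:
  (X=0, U=0, V=0, W=1, Z=2, Y=1) weight 1/960
  (X=0, U=0, V=0, W=1, Z=3, Y=1) weight 1/960
  (X=0, U=0, V=0, W=1, Z=4, Y=1) weight 1/960
  (X=0, U=0, V=0, W=1, Z=5, Y=1) weight 1/960
  (X=0, U=0, V=1, W=0, Z=2, Y=1) weight 1/192
  (X=0, U=0, V=1, W=0, Z=3, Y=1) weight 1/192
  (X=0, U=0, V=1, W=0, Z=4, Y=1) weight 1/192
  (X=0, U=0, V=1, W=0, Z=5, Y=1) weight 1/192
  (X=0, U=0, V=1, W=2, Z=2, Y=1) weight 1/192
  … 39 more
Group by W:
  weight(W=0) = 43/288
  weight(W=1) = 43/1440
  weight(W=2) = 43/288
Total weight = 43/288 + 43/1440 + 43/288 = 473/1440
P(W=0 | obs) = 43/288 / 473/1440 = 5/11
P(W=1 | obs) = 43/1440 / 473/1440 = 1/11
P(W=2 | obs) = 43/288 / 473/1440 = 5/11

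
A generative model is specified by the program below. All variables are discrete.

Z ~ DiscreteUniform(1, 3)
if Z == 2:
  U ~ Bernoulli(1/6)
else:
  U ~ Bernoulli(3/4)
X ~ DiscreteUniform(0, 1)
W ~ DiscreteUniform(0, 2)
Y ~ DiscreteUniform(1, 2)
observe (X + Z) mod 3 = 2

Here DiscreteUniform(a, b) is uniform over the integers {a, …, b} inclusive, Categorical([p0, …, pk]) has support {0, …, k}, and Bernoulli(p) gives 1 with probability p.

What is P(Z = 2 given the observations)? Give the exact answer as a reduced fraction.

Enumerate traces; 24 have nonzero weight after conditioning:
  (Z=1, U=0, X=1, W=0, Y=1) weight 1/144
  (Z=1, U=0, X=1, W=0, Y=2) weight 1/144
  (Z=1, U=0, X=1, W=1, Y=1) weight 1/144
  (Z=1, U=0, X=1, W=1, Y=2) weight 1/144
  (Z=1, U=0, X=1, W=2, Y=1) weight 1/144
  (Z=1, U=0, X=1, W=2, Y=2) weight 1/144
  (Z=1, U=1, X=1, W=0, Y=1) weight 1/48
  (Z=1, U=1, X=1, W=0, Y=2) weight 1/48
  (Z=2, U=0, X=0, W=0, Y=1) weight 5/216
  … 15 more
Group by Z:
  weight(Z=1) = 1/6
  weight(Z=2) = 1/6
Total weight = 1/6 + 1/6 = 1/3
P(Z=1 | obs) = 1/6 / 1/3 = 1/2
P(Z=2 | obs) = 1/6 / 1/3 = 1/2

P(Z = 2 | obs) = 1/2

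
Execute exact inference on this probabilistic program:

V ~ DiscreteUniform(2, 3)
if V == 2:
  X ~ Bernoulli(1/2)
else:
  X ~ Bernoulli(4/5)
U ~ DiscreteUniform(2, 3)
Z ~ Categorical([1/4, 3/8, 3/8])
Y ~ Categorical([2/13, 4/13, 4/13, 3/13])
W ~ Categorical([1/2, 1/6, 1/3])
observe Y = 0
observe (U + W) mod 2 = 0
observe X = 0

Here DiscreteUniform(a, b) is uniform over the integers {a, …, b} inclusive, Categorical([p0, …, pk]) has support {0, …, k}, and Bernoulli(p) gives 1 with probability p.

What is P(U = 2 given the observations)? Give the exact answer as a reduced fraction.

P(U = 2 | obs) = 5/6

Enumerate traces; 18 have nonzero weight after conditioning:
  (V=2, X=0, U=2, Z=0, Y=0, W=0) weight 1/416
  (V=2, X=0, U=2, Z=0, Y=0, W=2) weight 1/624
  (V=2, X=0, U=2, Z=1, Y=0, W=0) weight 3/832
  (V=2, X=0, U=2, Z=1, Y=0, W=2) weight 1/416
  (V=2, X=0, U=2, Z=2, Y=0, W=0) weight 3/832
  (V=2, X=0, U=2, Z=2, Y=0, W=2) weight 1/416
  (V=2, X=0, U=3, Z=0, Y=0, W=1) weight 1/1248
  (V=2, X=0, U=3, Z=1, Y=0, W=1) weight 1/832
  … 10 more
Group by U:
  weight(U=2) = 7/312
  weight(U=3) = 7/1560
Total weight = 7/312 + 7/1560 = 7/260
P(U=2 | obs) = 7/312 / 7/260 = 5/6
P(U=3 | obs) = 7/1560 / 7/260 = 1/6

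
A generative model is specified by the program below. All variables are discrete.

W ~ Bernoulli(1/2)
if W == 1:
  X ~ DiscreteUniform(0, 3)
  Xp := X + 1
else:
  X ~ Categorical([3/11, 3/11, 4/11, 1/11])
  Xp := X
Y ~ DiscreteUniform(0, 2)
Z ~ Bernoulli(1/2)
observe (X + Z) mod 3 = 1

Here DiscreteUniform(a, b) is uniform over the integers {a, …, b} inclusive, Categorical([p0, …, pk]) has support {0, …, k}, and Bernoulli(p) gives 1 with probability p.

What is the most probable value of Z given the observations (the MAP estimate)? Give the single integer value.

Enumerate traces; 18 have nonzero weight after conditioning:
  (W=0, X=0, Y=0, Z=1) weight 1/44
  (W=0, X=0, Y=1, Z=1) weight 1/44
  (W=0, X=0, Y=2, Z=1) weight 1/44
  (W=0, X=1, Y=0, Z=0) weight 1/44
  (W=0, X=1, Y=1, Z=0) weight 1/44
  (W=0, X=1, Y=2, Z=0) weight 1/44
  (W=0, X=3, Y=0, Z=1) weight 1/132
  (W=0, X=3, Y=1, Z=1) weight 1/132
  … 10 more
Group by Z:
  weight(Z=0) = 23/176
  weight(Z=1) = 19/88
Total weight = 23/176 + 19/88 = 61/176
P(Z=0 | obs) = 23/176 / 61/176 = 23/61
P(Z=1 | obs) = 19/88 / 61/176 = 38/61
argmax = 1

argmax_v P(Z = v | obs) = 1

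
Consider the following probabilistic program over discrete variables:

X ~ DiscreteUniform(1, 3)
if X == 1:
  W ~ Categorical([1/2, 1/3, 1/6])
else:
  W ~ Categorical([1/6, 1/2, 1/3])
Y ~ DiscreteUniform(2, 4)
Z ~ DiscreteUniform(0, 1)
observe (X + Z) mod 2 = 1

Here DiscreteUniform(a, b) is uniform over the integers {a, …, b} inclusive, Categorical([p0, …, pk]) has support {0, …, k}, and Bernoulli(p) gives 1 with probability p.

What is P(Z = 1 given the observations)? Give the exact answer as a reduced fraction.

Enumerate traces; 27 have nonzero weight after conditioning:
  (X=1, W=0, Y=2, Z=0) weight 1/36
  (X=1, W=0, Y=3, Z=0) weight 1/36
  (X=1, W=0, Y=4, Z=0) weight 1/36
  (X=1, W=1, Y=2, Z=0) weight 1/54
  (X=1, W=1, Y=3, Z=0) weight 1/54
  (X=1, W=1, Y=4, Z=0) weight 1/54
  (X=1, W=2, Y=2, Z=0) weight 1/108
  (X=1, W=2, Y=3, Z=0) weight 1/108
  (X=2, W=0, Y=2, Z=1) weight 1/108
  … 18 more
Group by Z:
  weight(Z=0) = 1/3
  weight(Z=1) = 1/6
Total weight = 1/3 + 1/6 = 1/2
P(Z=0 | obs) = 1/3 / 1/2 = 2/3
P(Z=1 | obs) = 1/6 / 1/2 = 1/3

P(Z = 1 | obs) = 1/3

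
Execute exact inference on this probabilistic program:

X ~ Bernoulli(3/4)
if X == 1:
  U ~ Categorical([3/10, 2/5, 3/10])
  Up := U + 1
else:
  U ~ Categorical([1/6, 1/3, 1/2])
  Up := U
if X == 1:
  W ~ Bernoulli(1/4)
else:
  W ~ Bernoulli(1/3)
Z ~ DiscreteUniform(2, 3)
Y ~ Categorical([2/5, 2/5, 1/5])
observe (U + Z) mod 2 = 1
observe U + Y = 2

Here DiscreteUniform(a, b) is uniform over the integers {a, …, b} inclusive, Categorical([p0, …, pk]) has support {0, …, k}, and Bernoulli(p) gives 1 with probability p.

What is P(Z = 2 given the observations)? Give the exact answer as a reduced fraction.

P(Z = 2 | obs) = 23/52

Enumerate traces; 12 have nonzero weight after conditioning:
  (X=0, U=0, W=0, Z=3, Y=2) weight 1/360
  (X=0, U=0, W=1, Z=3, Y=2) weight 1/720
  (X=0, U=1, W=0, Z=2, Y=1) weight 1/90
  (X=0, U=1, W=1, Z=2, Y=1) weight 1/180
  (X=0, U=2, W=0, Z=3, Y=0) weight 1/60
  (X=0, U=2, W=1, Z=3, Y=0) weight 1/120
  (X=1, U=0, W=0, Z=3, Y=2) weight 27/1600
  (X=1, U=0, W=1, Z=3, Y=2) weight 9/1600
  … 4 more
Group by Z:
  weight(Z=2) = 23/300
  weight(Z=3) = 29/300
Total weight = 23/300 + 29/300 = 13/75
P(Z=2 | obs) = 23/300 / 13/75 = 23/52
P(Z=3 | obs) = 29/300 / 13/75 = 29/52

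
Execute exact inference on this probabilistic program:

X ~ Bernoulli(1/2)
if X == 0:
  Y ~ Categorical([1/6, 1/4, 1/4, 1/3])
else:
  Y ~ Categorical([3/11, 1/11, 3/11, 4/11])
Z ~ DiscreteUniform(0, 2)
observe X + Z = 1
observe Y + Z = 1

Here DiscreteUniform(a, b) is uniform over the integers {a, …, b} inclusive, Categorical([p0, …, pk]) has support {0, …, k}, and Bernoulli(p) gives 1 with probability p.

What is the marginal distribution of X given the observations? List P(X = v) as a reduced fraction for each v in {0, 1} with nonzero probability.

P(X=0) = 11/17, P(X=1) = 6/17

Enumerate traces; 2 have nonzero weight after conditioning:
  (X=0, Y=0, Z=1) weight 1/36
  (X=1, Y=1, Z=0) weight 1/66
Group by X:
  weight(X=0) = 1/36
  weight(X=1) = 1/66
Total weight = 1/36 + 1/66 = 17/396
P(X=0 | obs) = 1/36 / 17/396 = 11/17
P(X=1 | obs) = 1/66 / 17/396 = 6/17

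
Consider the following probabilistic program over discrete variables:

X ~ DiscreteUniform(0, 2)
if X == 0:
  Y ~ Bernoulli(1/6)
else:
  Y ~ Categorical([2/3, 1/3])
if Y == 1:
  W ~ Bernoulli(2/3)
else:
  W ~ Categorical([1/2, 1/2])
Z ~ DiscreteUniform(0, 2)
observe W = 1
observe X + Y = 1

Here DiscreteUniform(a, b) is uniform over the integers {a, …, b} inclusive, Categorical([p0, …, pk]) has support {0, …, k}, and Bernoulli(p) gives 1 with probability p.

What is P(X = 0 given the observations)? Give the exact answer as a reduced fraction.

P(X = 0 | obs) = 1/4

Enumerate traces; 6 have nonzero weight after conditioning:
  (X=0, Y=1, W=1, Z=0) weight 1/81
  (X=0, Y=1, W=1, Z=1) weight 1/81
  (X=0, Y=1, W=1, Z=2) weight 1/81
  (X=1, Y=0, W=1, Z=0) weight 1/27
  (X=1, Y=0, W=1, Z=1) weight 1/27
  (X=1, Y=0, W=1, Z=2) weight 1/27
Group by X:
  weight(X=0) = 1/27
  weight(X=1) = 1/9
Total weight = 1/27 + 1/9 = 4/27
P(X=0 | obs) = 1/27 / 4/27 = 1/4
P(X=1 | obs) = 1/9 / 4/27 = 3/4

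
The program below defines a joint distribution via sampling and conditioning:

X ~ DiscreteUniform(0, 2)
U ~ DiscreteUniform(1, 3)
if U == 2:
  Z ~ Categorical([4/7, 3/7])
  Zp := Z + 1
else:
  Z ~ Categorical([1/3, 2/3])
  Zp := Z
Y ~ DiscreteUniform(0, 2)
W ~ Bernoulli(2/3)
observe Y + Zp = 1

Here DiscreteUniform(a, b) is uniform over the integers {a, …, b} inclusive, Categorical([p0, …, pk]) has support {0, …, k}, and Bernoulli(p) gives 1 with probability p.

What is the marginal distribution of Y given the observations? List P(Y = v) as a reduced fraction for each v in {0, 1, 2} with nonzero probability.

P(Y=0) = 20/27, P(Y=1) = 7/27

Enumerate traces; 30 have nonzero weight after conditioning:
  (X=0, U=1, Z=0, Y=1, W=0) weight 1/243
  (X=0, U=1, Z=0, Y=1, W=1) weight 2/243
  (X=0, U=1, Z=1, Y=0, W=0) weight 2/243
  (X=0, U=1, Z=1, Y=0, W=1) weight 4/243
  (X=0, U=2, Z=0, Y=0, W=0) weight 4/567
  (X=0, U=2, Z=0, Y=0, W=1) weight 8/567
  (X=0, U=3, Z=0, Y=1, W=0) weight 1/243
  (X=0, U=3, Z=0, Y=1, W=1) weight 2/243
  … 22 more
Group by Y:
  weight(Y=0) = 40/189
  weight(Y=1) = 2/27
Total weight = 40/189 + 2/27 = 2/7
P(Y=0 | obs) = 40/189 / 2/7 = 20/27
P(Y=1 | obs) = 2/27 / 2/7 = 7/27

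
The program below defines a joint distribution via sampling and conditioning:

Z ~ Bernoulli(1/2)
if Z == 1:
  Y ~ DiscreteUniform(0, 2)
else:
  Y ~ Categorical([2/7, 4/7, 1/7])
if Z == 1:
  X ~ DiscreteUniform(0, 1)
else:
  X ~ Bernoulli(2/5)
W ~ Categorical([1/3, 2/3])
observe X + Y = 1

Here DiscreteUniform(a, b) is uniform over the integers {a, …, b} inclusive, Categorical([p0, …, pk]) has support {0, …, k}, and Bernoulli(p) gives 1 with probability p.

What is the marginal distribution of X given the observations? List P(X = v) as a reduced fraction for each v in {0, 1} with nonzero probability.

Enumerate traces; 8 have nonzero weight after conditioning:
  (Z=0, Y=0, X=1, W=0) weight 2/105
  (Z=0, Y=0, X=1, W=1) weight 4/105
  (Z=0, Y=1, X=0, W=0) weight 2/35
  (Z=0, Y=1, X=0, W=1) weight 4/35
  (Z=1, Y=0, X=1, W=0) weight 1/36
  (Z=1, Y=0, X=1, W=1) weight 1/18
  (Z=1, Y=1, X=0, W=0) weight 1/36
  (Z=1, Y=1, X=0, W=1) weight 1/18
Group by X:
  weight(X=0) = 107/420
  weight(X=1) = 59/420
Total weight = 107/420 + 59/420 = 83/210
P(X=0 | obs) = 107/420 / 83/210 = 107/166
P(X=1 | obs) = 59/420 / 83/210 = 59/166

P(X=0) = 107/166, P(X=1) = 59/166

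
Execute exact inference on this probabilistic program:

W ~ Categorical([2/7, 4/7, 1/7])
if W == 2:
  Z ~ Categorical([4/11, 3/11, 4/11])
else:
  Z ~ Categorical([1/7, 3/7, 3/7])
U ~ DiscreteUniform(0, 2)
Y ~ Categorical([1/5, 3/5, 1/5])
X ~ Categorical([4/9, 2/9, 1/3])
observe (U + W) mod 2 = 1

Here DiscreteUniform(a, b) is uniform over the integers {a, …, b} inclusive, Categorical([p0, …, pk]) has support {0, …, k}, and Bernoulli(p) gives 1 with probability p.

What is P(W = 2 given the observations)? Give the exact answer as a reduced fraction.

P(W = 2 | obs) = 1/11

Enumerate traces; 108 have nonzero weight after conditioning:
  (W=0, Z=0, U=1, Y=0, X=0) weight 8/6615
  (W=0, Z=0, U=1, Y=0, X=1) weight 4/6615
  (W=0, Z=0, U=1, Y=0, X=2) weight 2/2205
  (W=0, Z=0, U=1, Y=1, X=0) weight 8/2205
  (W=0, Z=0, U=1, Y=1, X=1) weight 4/2205
  (W=0, Z=0, U=1, Y=1, X=2) weight 2/735
  (W=0, Z=0, U=1, Y=2, X=0) weight 8/6615
  (W=0, Z=0, U=1, Y=2, X=1) weight 4/6615
  (W=1, Z=0, U=0, Y=0, X=0) weight 16/6615
  (W=2, Z=0, U=1, Y=0, X=0) weight 16/10395
  … 98 more
Group by W:
  weight(W=0) = 2/21
  weight(W=1) = 8/21
  weight(W=2) = 1/21
Total weight = 2/21 + 8/21 + 1/21 = 11/21
P(W=0 | obs) = 2/21 / 11/21 = 2/11
P(W=1 | obs) = 8/21 / 11/21 = 8/11
P(W=2 | obs) = 1/21 / 11/21 = 1/11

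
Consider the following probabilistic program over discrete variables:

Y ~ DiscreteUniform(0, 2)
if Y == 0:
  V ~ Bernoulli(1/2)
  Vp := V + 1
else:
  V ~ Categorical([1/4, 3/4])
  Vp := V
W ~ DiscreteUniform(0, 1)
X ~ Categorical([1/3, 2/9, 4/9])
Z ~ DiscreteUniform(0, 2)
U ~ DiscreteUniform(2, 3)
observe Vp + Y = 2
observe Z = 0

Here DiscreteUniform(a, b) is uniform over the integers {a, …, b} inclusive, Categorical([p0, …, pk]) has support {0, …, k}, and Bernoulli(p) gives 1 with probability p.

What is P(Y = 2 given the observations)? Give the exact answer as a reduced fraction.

P(Y = 2 | obs) = 1/6

Enumerate traces; 36 have nonzero weight after conditioning:
  (Y=0, V=1, W=0, X=0, Z=0, U=2) weight 1/216
  (Y=0, V=1, W=0, X=0, Z=0, U=3) weight 1/216
  (Y=0, V=1, W=0, X=1, Z=0, U=2) weight 1/324
  (Y=0, V=1, W=0, X=1, Z=0, U=3) weight 1/324
  (Y=0, V=1, W=0, X=2, Z=0, U=2) weight 1/162
  (Y=0, V=1, W=0, X=2, Z=0, U=3) weight 1/162
  (Y=0, V=1, W=1, X=0, Z=0, U=2) weight 1/216
  (Y=0, V=1, W=1, X=0, Z=0, U=3) weight 1/216
  (Y=1, V=1, W=0, X=0, Z=0, U=2) weight 1/144
  (Y=2, V=0, W=0, X=0, Z=0, U=2) weight 1/432
  … 26 more
Group by Y:
  weight(Y=0) = 1/18
  weight(Y=1) = 1/12
  weight(Y=2) = 1/36
Total weight = 1/18 + 1/12 + 1/36 = 1/6
P(Y=0 | obs) = 1/18 / 1/6 = 1/3
P(Y=1 | obs) = 1/12 / 1/6 = 1/2
P(Y=2 | obs) = 1/36 / 1/6 = 1/6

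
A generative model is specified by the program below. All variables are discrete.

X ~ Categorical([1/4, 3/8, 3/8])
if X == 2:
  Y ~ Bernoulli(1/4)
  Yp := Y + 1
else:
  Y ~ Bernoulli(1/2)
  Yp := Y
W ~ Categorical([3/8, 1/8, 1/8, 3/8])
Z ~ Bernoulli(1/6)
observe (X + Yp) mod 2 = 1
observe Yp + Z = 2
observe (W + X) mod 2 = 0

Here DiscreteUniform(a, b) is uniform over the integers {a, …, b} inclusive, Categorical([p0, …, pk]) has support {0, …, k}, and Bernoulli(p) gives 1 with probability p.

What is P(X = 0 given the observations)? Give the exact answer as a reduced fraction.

Enumerate traces; 4 have nonzero weight after conditioning:
  (X=0, Y=1, W=0, Z=1) weight 1/128
  (X=0, Y=1, W=2, Z=1) weight 1/384
  (X=2, Y=0, W=0, Z=1) weight 9/512
  (X=2, Y=0, W=2, Z=1) weight 3/512
Group by X:
  weight(X=0) = 1/96
  weight(X=2) = 3/128
Total weight = 1/96 + 3/128 = 13/384
P(X=0 | obs) = 1/96 / 13/384 = 4/13
P(X=2 | obs) = 3/128 / 13/384 = 9/13

P(X = 0 | obs) = 4/13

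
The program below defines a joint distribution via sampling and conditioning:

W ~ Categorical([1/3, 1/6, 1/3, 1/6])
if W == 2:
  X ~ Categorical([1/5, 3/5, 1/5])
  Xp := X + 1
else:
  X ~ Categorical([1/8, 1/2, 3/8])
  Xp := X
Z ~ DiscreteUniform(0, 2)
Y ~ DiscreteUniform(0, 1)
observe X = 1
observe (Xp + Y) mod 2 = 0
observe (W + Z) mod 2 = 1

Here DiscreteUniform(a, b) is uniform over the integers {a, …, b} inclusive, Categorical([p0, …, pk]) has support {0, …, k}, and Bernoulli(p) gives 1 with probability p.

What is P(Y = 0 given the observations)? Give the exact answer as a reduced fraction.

P(Y = 0 | obs) = 2/7

Enumerate traces; 6 have nonzero weight after conditioning:
  (W=0, X=1, Z=1, Y=1) weight 1/36
  (W=1, X=1, Z=0, Y=1) weight 1/72
  (W=1, X=1, Z=2, Y=1) weight 1/72
  (W=2, X=1, Z=1, Y=0) weight 1/30
  (W=3, X=1, Z=0, Y=1) weight 1/72
  (W=3, X=1, Z=2, Y=1) weight 1/72
Group by Y:
  weight(Y=0) = 1/30
  weight(Y=1) = 1/12
Total weight = 1/30 + 1/12 = 7/60
P(Y=0 | obs) = 1/30 / 7/60 = 2/7
P(Y=1 | obs) = 1/12 / 7/60 = 5/7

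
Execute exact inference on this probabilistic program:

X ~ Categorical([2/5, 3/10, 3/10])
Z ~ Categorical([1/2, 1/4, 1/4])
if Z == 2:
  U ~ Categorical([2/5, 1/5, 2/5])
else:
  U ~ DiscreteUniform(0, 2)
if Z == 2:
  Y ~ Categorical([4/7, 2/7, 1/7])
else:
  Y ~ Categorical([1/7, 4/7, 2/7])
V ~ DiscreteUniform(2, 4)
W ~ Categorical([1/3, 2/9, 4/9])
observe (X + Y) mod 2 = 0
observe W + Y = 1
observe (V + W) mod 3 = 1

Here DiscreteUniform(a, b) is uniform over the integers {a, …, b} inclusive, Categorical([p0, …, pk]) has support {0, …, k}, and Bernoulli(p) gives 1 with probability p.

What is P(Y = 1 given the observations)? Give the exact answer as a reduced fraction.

Enumerate traces; 27 have nonzero weight after conditioning:
  (X=0, Z=0, U=0, Y=0, V=3, W=1) weight 2/2835
  (X=0, Z=0, U=1, Y=0, V=3, W=1) weight 2/2835
  (X=0, Z=0, U=2, Y=0, V=3, W=1) weight 2/2835
  (X=0, Z=1, U=0, Y=0, V=3, W=1) weight 1/2835
  (X=0, Z=1, U=1, Y=0, V=3, W=1) weight 1/2835
  (X=0, Z=1, U=2, Y=0, V=3, W=1) weight 1/2835
  (X=0, Z=2, U=0, Y=0, V=3, W=1) weight 8/4725
  (X=0, Z=2, U=1, Y=0, V=3, W=1) weight 4/4725
  (X=1, Z=0, U=0, Y=1, V=4, W=0) weight 1/315
  … 18 more
Group by Y:
  weight(Y=0) = 7/540
  weight(Y=1) = 1/60
Total weight = 7/540 + 1/60 = 4/135
P(Y=0 | obs) = 7/540 / 4/135 = 7/16
P(Y=1 | obs) = 1/60 / 4/135 = 9/16

P(Y = 1 | obs) = 9/16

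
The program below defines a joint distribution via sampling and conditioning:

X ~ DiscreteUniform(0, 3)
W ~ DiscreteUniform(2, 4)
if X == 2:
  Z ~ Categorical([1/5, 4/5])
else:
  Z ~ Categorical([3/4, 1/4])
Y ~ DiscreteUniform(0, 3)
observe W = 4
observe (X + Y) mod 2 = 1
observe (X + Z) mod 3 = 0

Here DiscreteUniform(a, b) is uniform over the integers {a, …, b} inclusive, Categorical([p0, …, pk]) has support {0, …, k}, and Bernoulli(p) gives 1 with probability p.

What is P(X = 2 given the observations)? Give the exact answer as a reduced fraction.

Enumerate traces; 6 have nonzero weight after conditioning:
  (X=0, W=4, Z=0, Y=1) weight 1/64
  (X=0, W=4, Z=0, Y=3) weight 1/64
  (X=2, W=4, Z=1, Y=1) weight 1/60
  (X=2, W=4, Z=1, Y=3) weight 1/60
  (X=3, W=4, Z=0, Y=0) weight 1/64
  (X=3, W=4, Z=0, Y=2) weight 1/64
Group by X:
  weight(X=0) = 1/32
  weight(X=2) = 1/30
  weight(X=3) = 1/32
Total weight = 1/32 + 1/30 + 1/32 = 23/240
P(X=0 | obs) = 1/32 / 23/240 = 15/46
P(X=2 | obs) = 1/30 / 23/240 = 8/23
P(X=3 | obs) = 1/32 / 23/240 = 15/46

P(X = 2 | obs) = 8/23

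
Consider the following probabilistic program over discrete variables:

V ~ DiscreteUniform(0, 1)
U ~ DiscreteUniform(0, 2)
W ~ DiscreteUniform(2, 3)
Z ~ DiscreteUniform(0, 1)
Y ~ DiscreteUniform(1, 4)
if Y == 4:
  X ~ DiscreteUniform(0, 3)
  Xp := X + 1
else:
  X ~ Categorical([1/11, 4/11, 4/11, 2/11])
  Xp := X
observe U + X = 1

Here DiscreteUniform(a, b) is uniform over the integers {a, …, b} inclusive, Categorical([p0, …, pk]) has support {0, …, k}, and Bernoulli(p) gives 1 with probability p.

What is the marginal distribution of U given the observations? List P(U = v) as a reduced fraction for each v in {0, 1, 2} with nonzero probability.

Enumerate traces; 64 have nonzero weight after conditioning:
  (V=0, U=0, W=2, Z=0, Y=1, X=1) weight 1/264
  (V=0, U=0, W=2, Z=0, Y=2, X=1) weight 1/264
  (V=0, U=0, W=2, Z=0, Y=3, X=1) weight 1/264
  (V=0, U=0, W=2, Z=0, Y=4, X=1) weight 1/384
  (V=0, U=0, W=2, Z=1, Y=1, X=1) weight 1/264
  (V=0, U=0, W=2, Z=1, Y=2, X=1) weight 1/264
  (V=0, U=0, W=2, Z=1, Y=3, X=1) weight 1/264
  (V=0, U=0, W=2, Z=1, Y=4, X=1) weight 1/384
  (V=0, U=1, W=2, Z=0, Y=1, X=0) weight 1/1056
  … 55 more
Group by U:
  weight(U=0) = 59/528
  weight(U=1) = 23/528
Total weight = 59/528 + 23/528 = 41/264
P(U=0 | obs) = 59/528 / 41/264 = 59/82
P(U=1 | obs) = 23/528 / 41/264 = 23/82

P(U=0) = 59/82, P(U=1) = 23/82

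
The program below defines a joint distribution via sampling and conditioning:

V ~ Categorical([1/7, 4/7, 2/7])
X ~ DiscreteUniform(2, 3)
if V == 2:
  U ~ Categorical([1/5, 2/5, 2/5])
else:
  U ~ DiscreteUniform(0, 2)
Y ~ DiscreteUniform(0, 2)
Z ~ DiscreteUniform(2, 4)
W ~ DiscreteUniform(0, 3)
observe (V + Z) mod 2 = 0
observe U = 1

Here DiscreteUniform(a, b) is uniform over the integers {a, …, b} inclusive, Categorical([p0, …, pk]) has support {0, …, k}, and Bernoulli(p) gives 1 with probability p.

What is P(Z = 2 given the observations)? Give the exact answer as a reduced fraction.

Enumerate traces; 120 have nonzero weight after conditioning:
  (V=0, X=2, U=1, Y=0, Z=2, W=0) weight 1/1512
  (V=0, X=2, U=1, Y=0, Z=2, W=1) weight 1/1512
  (V=0, X=2, U=1, Y=0, Z=2, W=2) weight 1/1512
  (V=0, X=2, U=1, Y=0, Z=2, W=3) weight 1/1512
  (V=0, X=2, U=1, Y=0, Z=4, W=0) weight 1/1512
  (V=0, X=2, U=1, Y=0, Z=4, W=1) weight 1/1512
  (V=0, X=2, U=1, Y=0, Z=4, W=2) weight 1/1512
  (V=0, X=2, U=1, Y=0, Z=4, W=3) weight 1/1512
  (V=1, X=2, U=1, Y=0, Z=3, W=0) weight 1/378
  … 111 more
Group by Z:
  weight(Z=2) = 17/315
  weight(Z=3) = 4/63
  weight(Z=4) = 17/315
Total weight = 17/315 + 4/63 + 17/315 = 6/35
P(Z=2 | obs) = 17/315 / 6/35 = 17/54
P(Z=3 | obs) = 4/63 / 6/35 = 10/27
P(Z=4 | obs) = 17/315 / 6/35 = 17/54

P(Z = 2 | obs) = 17/54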